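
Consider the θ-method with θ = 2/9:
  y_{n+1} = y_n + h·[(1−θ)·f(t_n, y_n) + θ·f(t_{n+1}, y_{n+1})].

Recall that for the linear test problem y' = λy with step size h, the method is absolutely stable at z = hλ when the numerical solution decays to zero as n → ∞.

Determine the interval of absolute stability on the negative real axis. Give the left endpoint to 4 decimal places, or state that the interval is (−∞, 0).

With y'=λy (z=hλ):
  y_{n+1} = y_n + z·[7/9·y_n + 2/9·y_{n+1}] ⇒ (1 − 2/9z)y_{n+1} = (1 + 7/9z)y_n
  Hence R(z) = (1 + 7/9z)/(1 − 2/9z).

Boundary: |R(x)|=1, x<0.
x=-0.67: |R|=0.4168
R=−1: 1+7/9x = −1+2/9x ⇒ -5/9x=2 ⇒ x=2/(-5/9)=-3.6000
Confirm numerically:
  x=-2.922: |R|=0.77162 <1
  x=-2.910: |R|=0.76721 <1
  x=-2.371: |R|=0.55283 <1
  x=-4.141: |R|=1.15652 >1
  x=-4.000: |R|=1.11765 >1
  x=-3.810: |R|=1.06318 >1
Stable set (-3.6000, 0).

(-3.6000, 0).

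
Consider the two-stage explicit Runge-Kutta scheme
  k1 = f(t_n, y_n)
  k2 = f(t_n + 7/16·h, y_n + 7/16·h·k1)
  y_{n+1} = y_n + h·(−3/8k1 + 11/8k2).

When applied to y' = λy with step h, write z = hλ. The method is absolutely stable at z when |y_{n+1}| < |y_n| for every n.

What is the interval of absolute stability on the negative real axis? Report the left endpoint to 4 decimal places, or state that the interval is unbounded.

With y'=λy (z=hλ):
  k1=λy_n ⇒ h·k1=z·y_n;  k2=λ(1+7/16z)y_n ⇒ h·k2=z(1+7/16z)y_n
  y_{n+1}/y_n = 1 − 3/8z + 11/8z(1+7/16z) = 1 + z + 77/128z²
  Hence R(z) = 1 + z + 77/128z².

Need |R(x)|<1, x<0.
x=-1.46: |R|=0.8223
R=1: x+77/128x²=0 ⇒ x=−128/77=-1.6623; min R=1−1/(4·77/128)=0.5844>−1
Confirm numerically:
  x=-1.041: |R|=0.61090 <1
  x=-0.964: |R|=0.59503 <1
  x=-0.694: |R|=0.59573 <1
  x=-2.080: |R|=1.52260 >1
  x=-1.928: |R|=1.30812 >1
  x=-1.698: |R|=1.03643 >1
Stable set (-1.6623, 0).

z∈(-1.6623,0).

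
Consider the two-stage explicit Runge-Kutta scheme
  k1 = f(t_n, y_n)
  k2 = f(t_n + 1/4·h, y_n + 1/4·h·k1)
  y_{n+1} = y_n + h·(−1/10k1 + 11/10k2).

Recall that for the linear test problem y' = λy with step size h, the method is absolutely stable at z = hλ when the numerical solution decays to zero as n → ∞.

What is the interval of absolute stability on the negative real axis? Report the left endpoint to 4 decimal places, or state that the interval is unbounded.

(-3.6364, 0).

Set f=λy, z=hλ:
  k1=λy_n ⇒ h·k1=z·y_n;  k2=λ(1+1/4z)y_n ⇒ h·k2=z(1+1/4z)y_n
  y_{n+1}/y_n = 1 − 1/10z + 11/10z(1+1/4z) = 1 + z + 11/40z²
  so R(z) = 1 + z + 11/40z².

Boundary: |R(x)|=1, x<0.
x=-1.7: |R|=0.0948
R=1: x+11/40x²=0 ⇒ x=−40/11=-3.6364; min R=1−1/(4·11/40)=0.0909>−1
Confirm numerically:
  x=-3.348: |R|=0.73450 <1
  x=-2.686: |R|=0.29801 <1
  x=-2.048: |R|=0.10543 <1
  x=-2.047: |R|=0.10531 <1
  x=-3.964: |R|=1.35716 >1
  x=-3.956: |R|=1.34773 >1
  x=-3.858: |R|=1.23515 >1
Interval (-3.6364, 0).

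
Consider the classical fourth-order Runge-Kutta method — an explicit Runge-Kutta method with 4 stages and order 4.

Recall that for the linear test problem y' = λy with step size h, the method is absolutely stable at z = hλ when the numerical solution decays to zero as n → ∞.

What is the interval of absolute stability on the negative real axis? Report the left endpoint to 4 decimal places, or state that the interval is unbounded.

Test eqn y'=λy, z=hλ:
  order 4, 4-stage ⇒ R(z)=1+z+z^2/2+z^3/6+z^4/24
  (e.g. R(-1.29)=0.29965, |R|=0.29965)

Solve |R(x)|<1 on ℝ⁻.
x=-1.29: |R|=0.2997
|R(-2.64)|=0.8021 |R(-2.35)|=0.5190 |R(-2.21)|=0.4270
Bisect:
  x_lo=-3.1948 |R|=1.8147  x_hi=-0.2853 |R|=0.7518
  mid=-1.74006 |R|=0.27773 →hi
  mid=-2.46745 |R|=0.61742 →hi
  mid=-2.83115 |R|=1.07137 →lo
  mid=-2.64930 |R|=0.81359 →hi
  mid=-2.74023 |R|=0.93415 →hi
  mid=-2.78569 |R|=1.00060 →lo
  mid=-2.76296 |R|=0.96684 →hi
  mid=-2.77432 |R|=0.98359 →hi
  mid=-2.78001 |R|=0.99206 →hi
  mid=-2.78285 |R|=0.99632 →hi
  ...
  [-2.78533,-2.78516] ⇒ x*=-2.7853
Interval (-2.7853, 0).

z∈(-2.7853,0).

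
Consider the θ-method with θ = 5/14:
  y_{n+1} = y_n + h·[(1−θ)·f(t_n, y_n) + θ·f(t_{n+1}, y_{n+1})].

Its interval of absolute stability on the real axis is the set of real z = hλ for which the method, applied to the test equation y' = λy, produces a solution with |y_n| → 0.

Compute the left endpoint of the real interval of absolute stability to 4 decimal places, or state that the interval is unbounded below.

Set f=λy, z=hλ:
  y_{n+1} = y_n + z·[9/14·y_n + 5/14·y_{n+1}] ⇒ (1 − 5/14z)y_{n+1} = (1 + 9/14z)y_n
  so R(z) = (1 + 9/14z)/(1 − 5/14z).

Find x<0 with |R(x)|<1.
x=-1.76: |R|=0.0807
R=−1: 1+9/14x = −1+5/14x ⇒ -2/7x=2 ⇒ x=2/(-2/7)=-7.0000
Confirm numerically:
  x=-5.944: |R|=0.90339 <1
  x=-5.890: |R|=0.89781 <1
  x=-5.683: |R|=0.87580 <1
  x=-7.582: |R|=1.04485 >1
  x=-7.205: |R|=1.01639 >1
  x=-7.145: |R|=1.01166 >1
Stable set (-7.0000, 0).

z* = -7.0000.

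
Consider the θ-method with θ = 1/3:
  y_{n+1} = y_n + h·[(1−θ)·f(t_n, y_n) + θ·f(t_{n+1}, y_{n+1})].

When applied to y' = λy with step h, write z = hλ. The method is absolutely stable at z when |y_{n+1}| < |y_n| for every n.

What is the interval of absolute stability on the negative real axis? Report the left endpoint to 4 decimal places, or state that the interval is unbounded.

z∈(-6.0000,0).

On y'=λy, z=hλ:
  y_{n+1} = y_n + z·[2/3·y_n + 1/3·y_{n+1}] ⇒ (1 − 1/3z)y_{n+1} = (1 + 2/3z)y_n
  so R(z) = (1 + 2/3z)/(1 − 1/3z).

Boundary: |R(x)|=1, x<0.
x=-1.5: |R|=0.0000
R=−1: 1+2/3x = −1+1/3x ⇒ -1/3x=2 ⇒ x=2/(-1/3)=-6.0000
Confirm numerically:
  x=-5.951: |R|=0.99453 <1
  x=-4.416: |R|=0.78641 <1
  x=-3.758: |R|=0.66825 <1
  x=-2.602: |R|=0.39343 <1
  x=-6.271: |R|=1.02923 >1
  x=-6.200: |R|=1.02174 >1
So |R|<1 on (-6.0000, 0).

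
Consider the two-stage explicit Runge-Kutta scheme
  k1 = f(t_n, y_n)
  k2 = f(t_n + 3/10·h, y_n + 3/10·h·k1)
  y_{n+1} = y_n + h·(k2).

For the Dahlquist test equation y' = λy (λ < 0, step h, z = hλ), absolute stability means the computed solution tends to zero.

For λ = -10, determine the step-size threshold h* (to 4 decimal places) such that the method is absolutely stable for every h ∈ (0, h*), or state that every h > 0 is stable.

(-3.3333,0); λ=-10 ⇒ h* = (10/3)/10 = 0.3333.

With y'=λy (z=hλ):
  k1=λy_n ⇒ h·k1=z·y_n;  k2=λ(1+3/10z)y_n ⇒ h·k2=z(1+3/10z)y_n
  y_{n+1}/y_n = 1 + z(1+3/10z) = 1 + z + 3/10z²
  so R(z) = 1 + z + 3/10z².

Boundary: |R(x)|=1, x<0.
x=-1.58: |R|=0.1689
R=1: x+3/10x²=0 ⇒ x=−10/3=-3.3333; min R=1−1/(4·3/10)=0.1667>−1
Confirm numerically:
  x=-2.947: |R|=0.65844 <1
  x=-2.791: |R|=0.54590 <1
  x=-2.688: |R|=0.47960 <1
  x=-2.672: |R|=0.46988 <1
  x=-3.904: |R|=1.66836 >1
  x=-3.824: |R|=1.56289 >1
Interval (-3.3333, 0).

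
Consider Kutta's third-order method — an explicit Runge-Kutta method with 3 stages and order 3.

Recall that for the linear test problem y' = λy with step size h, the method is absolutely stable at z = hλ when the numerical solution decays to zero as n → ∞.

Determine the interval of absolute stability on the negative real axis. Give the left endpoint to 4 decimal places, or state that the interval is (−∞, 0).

z∈(-2.5127,0).

On y'=λy, z=hλ:
  order 3, 3-stage ⇒ R(z)=1+z+z^2/2+z^3/6
  (e.g. R(-0.77)=0.45036, |R|=0.45036)

Boundary: |R(x)|=1, x<0.
x=-0.77: |R|=0.4504
|R(-2.83)|=1.6031 |R(-2.15)|=0.4951 |R(-1.54)|=0.0371
Bisect:
  x_lo=-2.9056 |R|=1.7727  x_hi=-0.0682 |R|=0.9340
  mid=-1.48690 |R|=0.07065 →hi
  mid=-2.19623 |R|=0.55007 →hi
  mid=-2.55089 |R|=1.06383 →lo
  mid=-2.37356 |R|=0.78535 →hi
  mid=-2.46222 |R|=0.91884 →hi
  mid=-2.50656 |R|=0.98985 →hi
  mid=-2.52872 |R|=1.02647 →lo
  mid=-2.51764 |R|=1.00807 →lo
  ...
  [-2.51279,-2.51262] ⇒ x*=-2.5127
So |R|<1 on (-2.5127, 0).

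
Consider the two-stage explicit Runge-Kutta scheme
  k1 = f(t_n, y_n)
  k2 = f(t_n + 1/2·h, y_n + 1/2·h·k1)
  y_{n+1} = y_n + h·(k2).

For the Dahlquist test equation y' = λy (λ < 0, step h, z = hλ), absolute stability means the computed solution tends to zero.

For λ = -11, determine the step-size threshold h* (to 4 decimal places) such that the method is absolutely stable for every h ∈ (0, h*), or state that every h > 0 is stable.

(-2.0000,0); λ=-11 ⇒ h* = (2)/11 = 0.1818.

With y'=λy (z=hλ):
  k1=λy_n ⇒ h·k1=z·y_n;  k2=λ(1+1/2z)y_n ⇒ h·k2=z(1+1/2z)y_n
  y_{n+1}/y_n = 1 + z(1+1/2z) = 1 + z + 1/2z²
  so R(z) = 1 + z + 1/2z².

Need |R(x)|<1, x<0.
x=-0.44: |R|=0.6568
R=1: x+1/2x²=0 ⇒ x=−2=-2.0000; min R=1−1/(4·1/2)=0.5000>−1
Confirm numerically:
  x=-1.141: |R|=0.50994 <1
  x=-1.039: |R|=0.50076 <1
  x=-1.013: |R|=0.50008 <1
  x=-2.103: |R|=1.10830 >1
  x=-2.027: |R|=1.02736 >1
Interval (-2.0000, 0).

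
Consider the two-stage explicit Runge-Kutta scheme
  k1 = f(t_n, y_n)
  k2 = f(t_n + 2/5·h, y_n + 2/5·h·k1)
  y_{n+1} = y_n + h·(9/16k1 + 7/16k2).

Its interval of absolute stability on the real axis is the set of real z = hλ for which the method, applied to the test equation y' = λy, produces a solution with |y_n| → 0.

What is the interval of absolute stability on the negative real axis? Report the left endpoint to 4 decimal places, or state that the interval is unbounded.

z∈(-5.7143,0).

Test eqn y'=λy, z=hλ:
  k1=λy_n ⇒ h·k1=z·y_n;  k2=λ(1+2/5z)y_n ⇒ h·k2=z(1+2/5z)y_n
  y_{n+1}/y_n = 1 + 9/16z + 7/16z(1+2/5z) = 1 + z + 7/40z²
  so R(z) = 1 + z + 7/40z².

Solve |R(x)|<1 on ℝ⁻.
x=-0.38: |R|=0.6453
R=1: x+7/40x²=0 ⇒ x=−40/7=-5.7143; min R=1−1/(4·7/40)=-0.4286>−1
Confirm numerically:
  x=-4.303: |R|=0.06273 <1
  x=-4.142: |R|=0.13967 <1
  x=-3.301: |R|=0.39409 <1
  x=-3.078: |R|=0.42004 <1
  x=-6.002: |R|=1.30220 >1
  x=-5.990: |R|=1.28902 >1
  x=-5.877: |R|=1.16735 >1
Interval (-5.7143, 0).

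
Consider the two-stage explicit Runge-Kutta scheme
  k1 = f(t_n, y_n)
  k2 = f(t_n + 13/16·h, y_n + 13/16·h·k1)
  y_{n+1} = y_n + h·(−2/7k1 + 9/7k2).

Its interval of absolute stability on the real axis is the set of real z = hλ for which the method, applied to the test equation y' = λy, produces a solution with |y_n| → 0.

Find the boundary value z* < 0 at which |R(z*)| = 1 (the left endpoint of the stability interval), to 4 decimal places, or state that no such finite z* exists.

On y'=λy, z=hλ:
  k1=λy_n ⇒ h·k1=z·y_n;  k2=λ(1+13/16z)y_n ⇒ h·k2=z(1+13/16z)y_n
  y_{n+1}/y_n = 1 − 2/7z + 9/7z(1+13/16z) = 1 + z + 117/112z²
  so R(z) = 1 + z + 117/112z².

Boundary: |R(x)|=1, x<0.
x=-0.69: |R|=0.8074
R=1: x+117/112x²=0 ⇒ x=−112/117=-0.9573; min R=1−1/(4·117/112)=0.7607>−1
Confirm numerically:
  x=-0.868: |R|=0.91906 <1
  x=-0.673: |R|=0.80015 <1
  x=-0.493: |R|=0.76090 <1
  x=-1.451: |R|=1.74839 >1
  x=-1.353: |R|=1.55933 >1
Interval (-0.9573, 0).

left endpoint -0.9573.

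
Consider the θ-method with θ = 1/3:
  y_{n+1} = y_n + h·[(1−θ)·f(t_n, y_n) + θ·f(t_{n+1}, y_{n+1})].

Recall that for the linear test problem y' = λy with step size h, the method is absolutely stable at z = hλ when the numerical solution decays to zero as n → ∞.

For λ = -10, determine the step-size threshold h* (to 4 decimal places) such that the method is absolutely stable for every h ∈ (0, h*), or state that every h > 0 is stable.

(-6.0000,0); λ=-10 ⇒ h* = (6)/10 = 0.6000.

On y'=λy, z=hλ:
  y_{n+1} = y_n + z·[2/3·y_n + 1/3·y_{n+1}] ⇒ (1 − 1/3z)y_{n+1} = (1 + 2/3z)y_n
  so R(z) = (1 + 2/3z)/(1 − 1/3z).

Boundary: |R(x)|=1, x<0.
x=-1.04: |R|=0.2277
R=−1: 1+2/3x = −1+1/3x ⇒ -1/3x=2 ⇒ x=2/(-1/3)=-6.0000
Confirm numerically:
  x=-5.601: |R|=0.95361 <1
  x=-4.916: |R|=0.86306 <1
  x=-2.561: |R|=0.38159 <1
  x=-6.363: |R|=1.03877 >1
  x=-6.129: |R|=1.01413 >1
  x=-6.124: |R|=1.01359 >1
Interval (-6.0000, 0).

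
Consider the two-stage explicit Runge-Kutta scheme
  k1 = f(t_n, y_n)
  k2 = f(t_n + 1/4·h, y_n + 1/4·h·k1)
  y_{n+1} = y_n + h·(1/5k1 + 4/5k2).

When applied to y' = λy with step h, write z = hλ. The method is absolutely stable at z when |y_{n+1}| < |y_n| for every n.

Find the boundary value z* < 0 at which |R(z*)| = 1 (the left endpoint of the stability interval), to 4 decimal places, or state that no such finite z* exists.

With y'=λy (z=hλ):
  k1=λy_n ⇒ h·k1=z·y_n;  k2=λ(1+1/4z)y_n ⇒ h·k2=z(1+1/4z)y_n
  y_{n+1}/y_n = 1 + 1/5z + 4/5z(1+1/4z) = 1 + z + 1/5z²
  so R(z) = 1 + z + 1/5z².

Boundary: |R(x)|=1, x<0.
x=-1.2: |R|=0.0880
R=1: x+1/5x²=0 ⇒ x=−5=-5.0000; min R=1−1/(4·1/5)=-0.2500>−1
Confirm numerically:
  x=-3.267: |R|=0.13234 <1
  x=-2.920: |R|=0.21472 <1
  x=-2.516: |R|=0.24995 <1
  x=-2.118: |R|=0.22082 <1
  x=-5.023: |R|=1.02311 >1
  x=-5.021: |R|=1.02109 >1
So |R|<1 on (-5.0000, 0).

left endpoint -5.0000.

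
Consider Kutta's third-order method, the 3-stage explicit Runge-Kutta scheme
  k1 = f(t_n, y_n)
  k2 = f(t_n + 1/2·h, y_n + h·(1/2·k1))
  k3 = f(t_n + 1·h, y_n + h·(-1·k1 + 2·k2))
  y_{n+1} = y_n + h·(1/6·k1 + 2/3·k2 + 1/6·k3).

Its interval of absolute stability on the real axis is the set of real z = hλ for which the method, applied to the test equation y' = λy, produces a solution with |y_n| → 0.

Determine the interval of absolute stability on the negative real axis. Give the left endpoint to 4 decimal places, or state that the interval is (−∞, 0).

On y'=λy, z=hλ:
  order 3, 3-stage ⇒ R(z)=1+z+z^2/2+z^3/6
  (e.g. R(-1.64)=-0.03036, |R|=0.03036)

Find x<0 with |R(x)|<1.
x=-1.64: |R|=0.0304
|R(-2.34)|=0.7377 |R(-2.21)|=0.5669 |R(-0.56)|=0.5675
Bisect:
  x_lo=-3.2839 |R|=2.7943  x_hi=-0.1452 |R|=0.8649
  mid=-1.71455 |R|=0.08475 →hi
  mid=-2.49924 |R|=0.97793 →hi
  mid=-2.89158 |R|=1.74050 →lo
  mid=-2.69541 |R|=1.32659 →lo
  mid=-2.59732 |R|=1.14458 →lo
  mid=-2.54828 |R|=1.05939 →lo
  mid=-2.52376 |R|=1.01820 →lo
  mid=-2.51150 |R|=0.99795 →hi
  mid=-2.51763 |R|=1.00805 →lo
  ...
  [-2.51284,-2.51265] ⇒ x*=-2.5127
Interval (-2.5127, 0).

z∈(-2.5127,0).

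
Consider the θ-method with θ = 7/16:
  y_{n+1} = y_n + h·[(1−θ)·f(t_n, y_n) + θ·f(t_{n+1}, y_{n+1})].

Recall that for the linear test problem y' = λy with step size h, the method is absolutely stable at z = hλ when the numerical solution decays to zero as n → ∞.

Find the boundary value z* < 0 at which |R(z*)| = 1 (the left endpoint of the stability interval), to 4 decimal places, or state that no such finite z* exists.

z* = -16.0000.

On y'=λy, z=hλ:
  y_{n+1} = y_n + z·[9/16·y_n + 7/16·y_{n+1}] ⇒ (1 − 7/16z)y_{n+1} = (1 + 9/16z)y_n
  so R(z) = (1 + 9/16z)/(1 − 7/16z).

Find x<0 with |R(x)|<1.
x=-1.19: |R|=0.2174
R=−1: 1+9/16x = −1+7/16x ⇒ -1/8x=2 ⇒ x=2/(-1/8)=-16.0000
Confirm numerically:
  x=-14.786: |R|=0.97968 <1
  x=-14.519: |R|=0.97482 <1
  x=-12.397: |R|=0.92989 <1
  x=-6.897: |R|=0.71677 <1
  x=-16.318: |R|=1.00488 >1
  x=-16.028: |R|=1.00044 >1
So |R|<1 on (-16.0000, 0).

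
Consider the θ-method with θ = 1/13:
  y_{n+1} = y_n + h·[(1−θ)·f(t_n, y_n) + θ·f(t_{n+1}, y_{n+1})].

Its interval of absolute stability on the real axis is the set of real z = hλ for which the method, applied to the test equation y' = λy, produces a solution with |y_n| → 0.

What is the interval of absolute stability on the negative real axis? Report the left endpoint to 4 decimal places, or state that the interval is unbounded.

z∈(-2.3636,0).

On y'=λy, z=hλ:
  y_{n+1} = y_n + z·[12/13·y_n + 1/13·y_{n+1}] ⇒ (1 − 1/13z)y_{n+1} = (1 + 12/13z)y_n
  so R(z) = (1 + 12/13z)/(1 − 1/13z).

Find x<0 with |R(x)|<1.
x=-0.42: |R|=0.5931
R=−1: 1+12/13x = −1+1/13x ⇒ -11/13x=2 ⇒ x=2/(-11/13)=-2.3636
Confirm numerically:
  x=-2.196: |R|=0.87865 <1
  x=-1.915: |R|=0.66913 <1
  x=-1.595: |R|=0.42069 <1
  x=-1.496: |R|=0.34161 <1
  x=-2.589: |R|=1.15902 >1
  x=-2.466: |R|=1.07280 >1
  x=-2.460: |R|=1.06856 >1
Interval (-2.3636, 0).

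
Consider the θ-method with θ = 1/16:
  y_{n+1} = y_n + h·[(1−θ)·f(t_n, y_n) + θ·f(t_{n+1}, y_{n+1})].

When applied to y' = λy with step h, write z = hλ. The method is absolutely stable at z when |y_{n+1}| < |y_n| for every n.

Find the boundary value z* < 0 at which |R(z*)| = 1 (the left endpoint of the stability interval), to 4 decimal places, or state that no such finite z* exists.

z* = -2.2857.

On y'=λy, z=hλ:
  y_{n+1} = y_n + z·[15/16·y_n + 1/16·y_{n+1}] ⇒ (1 − 1/16z)y_{n+1} = (1 + 15/16z)y_n
  ⇒ R(z) = (1 + 15/16z)/(1 − 1/16z).

Solve |R(x)|<1 on ℝ⁻.
x=-0.73: |R|=0.3019
R=−1: 1+15/16x = −1+1/16x ⇒ -7/8x=2 ⇒ x=2/(-7/8)=-2.2857
Confirm numerically:
  x=-1.690: |R|=0.52855 <1
  x=-1.528: |R|=0.39480 <1
  x=-1.272: |R|=0.17832 <1
  x=-1.149: |R|=0.07202 <1
  x=-2.828: |R|=1.40323 >1
  x=-2.796: |R|=1.38008 >1
  x=-2.490: |R|=1.15468 >1
Interval (-2.2857, 0).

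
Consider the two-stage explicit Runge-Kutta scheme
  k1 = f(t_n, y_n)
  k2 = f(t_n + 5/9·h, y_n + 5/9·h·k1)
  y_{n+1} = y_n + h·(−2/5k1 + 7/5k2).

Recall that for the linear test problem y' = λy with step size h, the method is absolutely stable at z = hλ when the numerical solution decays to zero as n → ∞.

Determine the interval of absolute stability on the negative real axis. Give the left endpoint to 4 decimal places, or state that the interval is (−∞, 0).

On y'=λy, z=hλ:
  k1=λy_n ⇒ h·k1=z·y_n;  k2=λ(1+5/9z)y_n ⇒ h·k2=z(1+5/9z)y_n
  y_{n+1}/y_n = 1 − 2/5z + 7/5z(1+5/9z) = 1 + z + 7/9z²
  ⇒ R(z) = 1 + z + 7/9z².

Need |R(x)|<1, x<0.
x=-0.48: |R|=0.6992
R=1: x+7/9x²=0 ⇒ x=−9/7=-1.2857; min R=1−1/(4·7/9)=0.6786>−1
Confirm numerically:
  x=-1.081: |R|=0.82788 <1
  x=-0.981: |R|=0.76750 <1
  x=-0.902: |R|=0.73080 <1
  x=-0.634: |R|=0.67863 <1
  x=-1.620: |R|=1.42120 >1
  x=-1.526: |R|=1.28519 >1
Stable set (-1.2857, 0).

(-1.2857, 0).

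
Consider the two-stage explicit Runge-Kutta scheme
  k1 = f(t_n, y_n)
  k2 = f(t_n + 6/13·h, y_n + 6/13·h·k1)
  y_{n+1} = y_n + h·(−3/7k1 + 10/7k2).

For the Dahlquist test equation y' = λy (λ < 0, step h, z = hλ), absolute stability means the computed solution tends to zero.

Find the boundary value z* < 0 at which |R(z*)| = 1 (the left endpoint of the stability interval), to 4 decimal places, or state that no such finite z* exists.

left endpoint -1.5167.

With y'=λy (z=hλ):
  k1=λy_n ⇒ h·k1=z·y_n;  k2=λ(1+6/13z)y_n ⇒ h·k2=z(1+6/13z)y_n
  y_{n+1}/y_n = 1 − 3/7z + 10/7z(1+6/13z) = 1 + z + 60/91z²
  ⇒ R(z) = 1 + z + 60/91z².

Boundary: |R(x)|=1, x<0.
x=-1.39: |R|=0.8839
R=1: x+60/91x²=0 ⇒ x=−91/60=-1.5167; min R=1−1/(4·60/91)=0.6208>−1
Confirm numerically:
  x=-1.213: |R|=0.75713 <1
  x=-1.077: |R|=0.68779 <1
  x=-0.826: |R|=0.62385 <1
  x=-2.063: |R|=1.74313 >1
  x=-1.979: |R|=1.60327 >1
  x=-1.778: |R|=1.30636 >1
Interval (-1.5167, 0).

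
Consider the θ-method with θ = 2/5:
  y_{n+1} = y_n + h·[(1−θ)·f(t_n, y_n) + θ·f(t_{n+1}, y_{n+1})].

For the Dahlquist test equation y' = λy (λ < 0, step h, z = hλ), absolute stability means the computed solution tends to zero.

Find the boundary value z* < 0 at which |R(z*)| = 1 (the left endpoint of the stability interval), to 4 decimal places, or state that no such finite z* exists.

With y'=λy (z=hλ):
  y_{n+1} = y_n + z·[3/5·y_n + 2/5·y_{n+1}] ⇒ (1 − 2/5z)y_{n+1} = (1 + 3/5z)y_n
  Hence R(z) = (1 + 3/5z)/(1 − 2/5z).

Need |R(x)|<1, x<0.
x=-0.85: |R|=0.3657
R=−1: 1+3/5x = −1+2/5x ⇒ -1/5x=2 ⇒ x=2/(-1/5)=-10.0000
Confirm numerically:
  x=-7.181: |R|=0.85441 <1
  x=-6.642: |R|=0.81634 <1
  x=-4.637: |R|=0.62428 <1
  x=-10.464: |R|=1.01790 >1
  x=-10.235: |R|=1.00923 >1
Stable set (-10.0000, 0).

left endpoint -10.0000.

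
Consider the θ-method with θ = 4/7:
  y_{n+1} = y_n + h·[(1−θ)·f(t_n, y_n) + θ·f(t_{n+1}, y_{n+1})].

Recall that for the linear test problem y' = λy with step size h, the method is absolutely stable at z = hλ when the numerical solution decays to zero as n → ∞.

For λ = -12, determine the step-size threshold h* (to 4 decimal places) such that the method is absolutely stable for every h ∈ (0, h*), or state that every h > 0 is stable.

interval (−∞, 0). Any h>0 works for λ=-12.

On y'=λy, z=hλ:
  y_{n+1} = y_n + z·[3/7·y_n + 4/7·y_{n+1}] ⇒ (1 − 4/7z)y_{n+1} = (1 + 3/7z)y_n
  Hence R(z) = (1 + 3/7z)/(1 − 4/7z).

Find x<0 with |R(x)|<1.
x=-0.65: |R|=0.5260
x=-2: |R|=0.0667
x=-10: |R|=0.4894
x=-100: |R|=0.7199
θ=4/7≥1/2 ⇒ |1+3/7x|<|1−4/7x| ∀x<0 ⇒ unbounded interval.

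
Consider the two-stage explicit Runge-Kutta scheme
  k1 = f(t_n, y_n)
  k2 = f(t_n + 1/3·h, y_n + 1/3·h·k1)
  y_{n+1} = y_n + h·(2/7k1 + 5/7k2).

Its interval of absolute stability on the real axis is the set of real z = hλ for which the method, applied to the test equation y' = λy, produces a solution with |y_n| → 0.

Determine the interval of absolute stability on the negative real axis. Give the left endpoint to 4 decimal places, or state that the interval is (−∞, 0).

Set f=λy, z=hλ:
  k1=λy_n ⇒ h·k1=z·y_n;  k2=λ(1+1/3z)y_n ⇒ h·k2=z(1+1/3z)y_n
  y_{n+1}/y_n = 1 + 2/7z + 5/7z(1+1/3z) = 1 + z + 5/21z²
  so R(z) = 1 + z + 5/21z².

Boundary: |R(x)|=1, x<0.
x=-0.87: |R|=0.3102
R=1: x+5/21x²=0 ⇒ x=−21/5=-4.2000; min R=1−1/(4·5/21)=-0.0500>−1
Confirm numerically:
  x=-3.103: |R|=0.18953 <1
  x=-2.638: |R|=0.01892 <1
  x=-1.861: |R|=0.03640 <1
  x=-4.570: |R|=1.40260 >1
  x=-4.369: |R|=1.17580 >1
So |R|<1 on (-4.2000, 0).

(-4.2000, 0).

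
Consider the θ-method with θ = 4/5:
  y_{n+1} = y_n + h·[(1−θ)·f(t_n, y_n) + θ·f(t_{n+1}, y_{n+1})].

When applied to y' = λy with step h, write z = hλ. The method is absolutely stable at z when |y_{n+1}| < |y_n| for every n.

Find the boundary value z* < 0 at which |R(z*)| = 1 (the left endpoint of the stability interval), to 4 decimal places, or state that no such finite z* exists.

interval (−∞, 0).

With y'=λy (z=hλ):
  y_{n+1} = y_n + z·[1/5·y_n + 4/5·y_{n+1}] ⇒ (1 − 4/5z)y_{n+1} = (1 + 1/5z)y_n
  R(z) = (1 + 1/5z)/(1 − 4/5z).

Need |R(x)|<1, x<0.
x=-1.66: |R|=0.2869
x=-2: |R|=0.2308
x=-10: |R|=0.1111
x=-100: |R|=0.2346
θ=4/5≥1/2 ⇒ |1+1/5x|<|1−4/5x| ∀x<0 ⇒ unbounded interval.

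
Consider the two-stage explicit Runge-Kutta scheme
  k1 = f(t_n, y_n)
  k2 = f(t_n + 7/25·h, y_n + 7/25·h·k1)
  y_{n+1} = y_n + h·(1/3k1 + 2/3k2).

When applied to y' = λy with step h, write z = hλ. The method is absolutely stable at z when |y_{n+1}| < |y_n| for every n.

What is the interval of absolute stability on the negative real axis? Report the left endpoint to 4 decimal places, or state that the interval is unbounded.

Test eqn y'=λy, z=hλ:
  k1=λy_n ⇒ h·k1=z·y_n;  k2=λ(1+7/25z)y_n ⇒ h·k2=z(1+7/25z)y_n
  y_{n+1}/y_n = 1 + 1/3z + 2/3z(1+7/25z) = 1 + z + 14/75z²
  R(z) = 1 + z + 14/75z².

Boundary: |R(x)|=1, x<0.
x=-1.54: |R|=0.0973
R=1: x+14/75x²=0 ⇒ x=−75/14=-5.3571; min R=1−1/(4·14/75)=-0.3393>−1
Confirm numerically:
  x=-4.425: |R|=0.23005 <1
  x=-3.824: |R|=0.09438 <1
  x=-2.654: |R|=0.33917 <1
  x=-5.795: |R|=1.47364 >1
  x=-5.616: |R|=1.27137 >1
  x=-5.454: |R|=1.09861 >1
Stable set (-5.3571, 0).

z∈(-5.3571,0).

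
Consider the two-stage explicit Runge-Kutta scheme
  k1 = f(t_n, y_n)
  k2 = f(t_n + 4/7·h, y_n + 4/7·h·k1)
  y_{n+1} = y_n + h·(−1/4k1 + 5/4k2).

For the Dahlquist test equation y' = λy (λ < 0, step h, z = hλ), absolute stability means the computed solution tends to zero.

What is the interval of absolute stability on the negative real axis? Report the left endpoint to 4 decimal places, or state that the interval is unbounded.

z∈(-1.4000,0).

Test eqn y'=λy, z=hλ:
  k1=λy_n ⇒ h·k1=z·y_n;  k2=λ(1+4/7z)y_n ⇒ h·k2=z(1+4/7z)y_n
  y_{n+1}/y_n = 1 − 1/4z + 5/4z(1+4/7z) = 1 + z + 5/7z²
  ⇒ R(z) = 1 + z + 5/7z².

Boundary: |R(x)|=1, x<0.
x=-0.58: |R|=0.6603
R=1: x+5/7x²=0 ⇒ x=−7/5=-1.4000; min R=1−1/(4·5/7)=0.6500>−1
Confirm numerically:
  x=-1.244: |R|=0.86138 <1
  x=-1.137: |R|=0.78641 <1
  x=-0.717: |R|=0.65021 <1
  x=-1.627: |R|=1.26381 >1
  x=-1.607: |R|=1.23761 >1
  x=-1.605: |R|=1.23502 >1
So |R|<1 on (-1.4000, 0).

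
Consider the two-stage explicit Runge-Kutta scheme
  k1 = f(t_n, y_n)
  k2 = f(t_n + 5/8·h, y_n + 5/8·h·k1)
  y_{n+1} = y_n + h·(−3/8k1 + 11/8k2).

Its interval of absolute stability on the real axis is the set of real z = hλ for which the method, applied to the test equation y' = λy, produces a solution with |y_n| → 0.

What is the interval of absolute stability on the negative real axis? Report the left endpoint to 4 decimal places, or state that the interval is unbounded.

z∈(-1.1636,0).

On y'=λy, z=hλ:
  k1=λy_n ⇒ h·k1=z·y_n;  k2=λ(1+5/8z)y_n ⇒ h·k2=z(1+5/8z)y_n
  y_{n+1}/y_n = 1 − 3/8z + 11/8z(1+5/8z) = 1 + z + 55/64z²
  R(z) = 1 + z + 55/64z².

Need |R(x)|<1, x<0.
x=-1.43: |R|=1.3273
R=1: x+55/64x²=0 ⇒ x=−64/55=-1.1636; min R=1−1/(4·55/64)=0.7091>−1
Confirm numerically:
  x=-0.990: |R|=0.85227 <1
  x=-0.987: |R|=0.85018 <1
  x=-0.641: |R|=0.71210 <1
  x=-1.558: |R|=1.52802 >1
  x=-1.528: |R|=1.47846 >1
  x=-1.272: |R|=1.11846 >1
Stable set (-1.1636, 0).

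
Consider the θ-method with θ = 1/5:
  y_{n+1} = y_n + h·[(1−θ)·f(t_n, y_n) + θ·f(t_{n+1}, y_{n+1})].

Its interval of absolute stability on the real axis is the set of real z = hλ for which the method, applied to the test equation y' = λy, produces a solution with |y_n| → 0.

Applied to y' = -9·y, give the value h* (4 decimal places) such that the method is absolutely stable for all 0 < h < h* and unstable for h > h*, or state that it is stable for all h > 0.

Set f=λy, z=hλ:
  y_{n+1} = y_n + z·[4/5·y_n + 1/5·y_{n+1}] ⇒ (1 − 1/5z)y_{n+1} = (1 + 4/5z)y_n
  so R(z) = (1 + 4/5z)/(1 − 1/5z).

Need |R(x)|<1, x<0.
x=-1.2: |R|=0.0323
R=−1: 1+4/5x = −1+1/5x ⇒ -3/5x=2 ⇒ x=2/(-3/5)=-3.3333
Confirm numerically:
  x=-2.994: |R|=0.87265 <1
  x=-2.311: |R|=0.58050 <1
  x=-2.271: |R|=0.56168 <1
  x=-1.537: |R|=0.17562 <1
  x=-3.932: |R|=1.20107 >1
  x=-3.795: |R|=1.15748 >1
  x=-3.652: |R|=1.11049 >1
Stable set (-3.3333, 0).

(-3.3333,0); λ=-9 ⇒ h* = (10/3)/9 = 0.3704.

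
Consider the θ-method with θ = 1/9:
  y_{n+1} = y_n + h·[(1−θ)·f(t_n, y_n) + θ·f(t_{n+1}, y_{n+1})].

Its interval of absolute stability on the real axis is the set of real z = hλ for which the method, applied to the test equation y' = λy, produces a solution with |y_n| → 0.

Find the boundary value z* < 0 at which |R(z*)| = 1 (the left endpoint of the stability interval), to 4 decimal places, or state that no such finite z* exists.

left endpoint -2.5714.

On y'=λy, z=hλ:
  y_{n+1} = y_n + z·[8/9·y_n + 1/9·y_{n+1}] ⇒ (1 − 1/9z)y_{n+1} = (1 + 8/9z)y_n
  so R(z) = (1 + 8/9z)/(1 − 1/9z).

Find x<0 with |R(x)|<1.
x=-1.01: |R|=0.0919
R=−1: 1+8/9x = −1+1/9x ⇒ -7/9x=2 ⇒ x=2/(-7/9)=-2.5714
Confirm numerically:
  x=-2.333: |R|=0.85273 <1
  x=-1.414: |R|=0.22201 <1
  x=-1.327: |R|=0.15648 <1
  x=-2.863: |R|=1.17205 >1
  x=-2.742: |R|=1.10169 >1
  x=-2.639: |R|=1.04064 >1
So |R|<1 on (-2.5714, 0).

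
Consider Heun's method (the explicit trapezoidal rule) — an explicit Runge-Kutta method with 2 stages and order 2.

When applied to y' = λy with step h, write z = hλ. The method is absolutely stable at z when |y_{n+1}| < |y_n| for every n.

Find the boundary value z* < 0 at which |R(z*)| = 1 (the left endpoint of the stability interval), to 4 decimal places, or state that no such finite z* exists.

On y'=λy, z=hλ:
  order 2, 2-stage ⇒ R(z)=1+z+z^2/2
  (e.g. R(-1.29)=0.54205, |R|=0.54205)

Boundary: |R(x)|=1, x<0.
x=-1.29: |R|=0.5421
|R(-2.27)|=1.3064 |R(-1.61)|=0.6861 |R(-0.61)|=0.5760
Bisect:
  x_lo=-2.8569 |R|=2.2240  x_hi=-0.2284 |R|=0.7977
  mid=-1.54266 |R|=0.64724 →hi
  mid=-2.19977 |R|=1.21973 →lo
  mid=-1.87121 |R|=0.87951 →hi
  mid=-2.03549 |R|=1.03612 →lo
  mid=-1.95335 |R|=0.95444 →hi
  mid=-1.99442 |R|=0.99444 →hi
  mid=-2.01496 |R|=1.01507 →lo
  mid=-2.00469 |R|=1.00470 →lo
  ...
  [-2.00004,-1.99988] ⇒ x*=-2.0000
So |R|<1 on (-2.0000, 0).

left endpoint -2.0000.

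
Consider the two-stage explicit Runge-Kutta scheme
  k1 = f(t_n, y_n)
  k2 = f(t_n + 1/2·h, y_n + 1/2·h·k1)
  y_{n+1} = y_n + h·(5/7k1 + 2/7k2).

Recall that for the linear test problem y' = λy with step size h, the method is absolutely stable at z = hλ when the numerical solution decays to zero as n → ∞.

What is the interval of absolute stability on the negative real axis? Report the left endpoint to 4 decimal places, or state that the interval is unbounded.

Test eqn y'=λy, z=hλ:
  k1=λy_n ⇒ h·k1=z·y_n;  k2=λ(1+1/2z)y_n ⇒ h·k2=z(1+1/2z)y_n
  y_{n+1}/y_n = 1 + 5/7z + 2/7z(1+1/2z) = 1 + z + 1/7z²
  ⇒ R(z) = 1 + z + 1/7z².

Solve |R(x)|<1 on ℝ⁻.
x=-0.39: |R|=0.6317
R=1: x+1/7x²=0 ⇒ x=−7=-7.0000; min R=1−1/(4·1/7)=-0.7500>−1
Confirm numerically:
  x=-6.296: |R|=0.36680 <1
  x=-6.204: |R|=0.29452 <1
  x=-6.033: |R|=0.16658 <1
  x=-4.070: |R|=0.70359 <1
  x=-7.427: |R|=1.45305 >1
  x=-7.215: |R|=1.22160 >1
  x=-7.076: |R|=1.07683 >1
Stable set (-7.0000, 0).

(-7.0000, 0).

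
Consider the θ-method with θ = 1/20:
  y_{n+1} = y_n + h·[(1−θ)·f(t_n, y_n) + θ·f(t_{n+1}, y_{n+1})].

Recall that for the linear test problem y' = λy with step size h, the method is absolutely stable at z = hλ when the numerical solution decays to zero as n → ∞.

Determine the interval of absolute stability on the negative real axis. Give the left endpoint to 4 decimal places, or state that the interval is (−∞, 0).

Set f=λy, z=hλ:
  y_{n+1} = y_n + z·[19/20·y_n + 1/20·y_{n+1}] ⇒ (1 − 1/20z)y_{n+1} = (1 + 19/20z)y_n
  R(z) = (1 + 19/20z)/(1 − 1/20z).

Boundary: |R(x)|=1, x<0.
x=-1.59: |R|=0.4729
R=−1: 1+19/20x = −1+1/20x ⇒ -9/10x=2 ⇒ x=2/(-9/10)=-2.2222
Confirm numerically:
  x=-2.060: |R|=0.86763 <1
  x=-1.794: |R|=0.64632 <1
  x=-1.721: |R|=0.58464 <1
  x=-2.810: |R|=1.46383 >1
  x=-2.518: |R|=1.23643 >1
Interval (-2.2222, 0).

z∈(-2.2222,0).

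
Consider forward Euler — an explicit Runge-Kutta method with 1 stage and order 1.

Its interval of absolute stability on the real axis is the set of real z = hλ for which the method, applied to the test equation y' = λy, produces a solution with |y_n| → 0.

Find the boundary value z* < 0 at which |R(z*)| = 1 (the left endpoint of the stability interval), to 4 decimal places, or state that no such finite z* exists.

left endpoint -2.0000.

Test eqn y'=λy, z=hλ:
  order 1, 1-stage ⇒ R(z)=1+z
  (e.g. R(-1.29)=-0.29000, |R|=0.29000)

Boundary: |R(x)|=1, x<0.
x=-1.29: |R|=0.2900
|R(-2.39)|=1.3900 |R(-1.11)|=0.1100 |R(-0.81)|=0.1900
Bisect:
  x_lo=-2.6893 |R|=1.6893  x_hi=-0.1354 |R|=0.8646
  mid=-1.41236 |R|=0.41236 →hi
  mid=-2.05084 |R|=1.05084 →lo
  mid=-1.73160 |R|=0.73160 →hi
  mid=-1.89122 |R|=0.89122 →hi
  mid=-1.97103 |R|=0.97103 →hi
  mid=-2.01093 |R|=1.01093 →lo
  mid=-1.99098 |R|=0.99098 →hi
  mid=-2.00096 |R|=1.00096 →lo
  mid=-1.99597 |R|=0.99597 →hi
  ...
  [-2.00002,-1.99986] ⇒ x*=-2.0000
Interval (-2.0000, 0).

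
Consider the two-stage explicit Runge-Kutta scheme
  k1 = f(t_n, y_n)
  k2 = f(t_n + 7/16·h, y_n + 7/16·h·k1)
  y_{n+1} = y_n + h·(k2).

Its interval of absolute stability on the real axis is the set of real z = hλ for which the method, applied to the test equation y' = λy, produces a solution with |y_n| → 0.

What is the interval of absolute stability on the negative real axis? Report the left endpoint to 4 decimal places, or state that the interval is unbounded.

On y'=λy, z=hλ:
  k1=λy_n ⇒ h·k1=z·y_n;  k2=λ(1+7/16z)y_n ⇒ h·k2=z(1+7/16z)y_n
  y_{n+1}/y_n = 1 + z(1+7/16z) = 1 + z + 7/16z²
  Hence R(z) = 1 + z + 7/16z².

Find x<0 with |R(x)|<1.
x=-1.06: |R|=0.4316
R=1: x+7/16x²=0 ⇒ x=−16/7=-2.2857; min R=1−1/(4·7/16)=0.4286>−1
Confirm numerically:
  x=-1.835: |R|=0.63816 <1
  x=-1.323: |R|=0.44277 <1
  x=-1.218: |R|=0.43104 <1
  x=-1.159: |R|=0.42869 <1
  x=-2.452: |R|=1.17838 >1
  x=-2.375: |R|=1.09277 >1
  x=-2.320: |R|=1.03480 >1
So |R|<1 on (-2.2857, 0).

(-2.2857, 0).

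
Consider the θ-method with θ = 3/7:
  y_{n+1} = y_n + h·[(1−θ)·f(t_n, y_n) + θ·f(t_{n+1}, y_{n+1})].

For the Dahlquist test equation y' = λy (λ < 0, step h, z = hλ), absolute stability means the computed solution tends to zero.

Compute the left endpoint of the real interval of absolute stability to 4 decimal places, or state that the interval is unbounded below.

z* = -14.0000.

On y'=λy, z=hλ:
  y_{n+1} = y_n + z·[4/7·y_n + 3/7·y_{n+1}] ⇒ (1 − 3/7z)y_{n+1} = (1 + 4/7z)y_n
  so R(z) = (1 + 4/7z)/(1 − 3/7z).

Find x<0 with |R(x)|<1.
x=-0.48: |R|=0.6019
R=−1: 1+4/7x = −1+3/7x ⇒ -1/7x=2 ⇒ x=2/(-1/7)=-14.0000
Confirm numerically:
  x=-11.436: |R|=0.93793 <1
  x=-9.736: |R|=0.88224 <1
  x=-7.986: |R|=0.80574 <1
  x=-14.564: |R|=1.01113 >1
  x=-14.211: |R|=1.00425 >1
Interval (-14.0000, 0).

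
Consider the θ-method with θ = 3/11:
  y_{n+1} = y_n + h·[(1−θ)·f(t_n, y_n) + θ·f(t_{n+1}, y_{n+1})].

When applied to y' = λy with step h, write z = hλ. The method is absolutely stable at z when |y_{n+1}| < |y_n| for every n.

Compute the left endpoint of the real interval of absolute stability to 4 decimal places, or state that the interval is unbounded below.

On y'=λy, z=hλ:
  y_{n+1} = y_n + z·[8/11·y_n + 3/11·y_{n+1}] ⇒ (1 − 3/11z)y_{n+1} = (1 + 8/11z)y_n
  R(z) = (1 + 8/11z)/(1 − 3/11z).

Solve |R(x)|<1 on ℝ⁻.
x=-1.18: |R|=0.1073
R=−1: 1+8/11x = −1+3/11x ⇒ -5/11x=2 ⇒ x=2/(-5/11)=-4.4000
Confirm numerically:
  x=-3.967: |R|=0.90546 <1
  x=-3.165: |R|=0.69871 <1
  x=-3.126: |R|=0.68741 <1
  x=-2.305: |R|=0.41529 <1
  x=-4.906: |R|=1.09837 >1
  x=-4.574: |R|=1.03519 >1
Stable set (-4.4000, 0).

left endpoint -4.4000.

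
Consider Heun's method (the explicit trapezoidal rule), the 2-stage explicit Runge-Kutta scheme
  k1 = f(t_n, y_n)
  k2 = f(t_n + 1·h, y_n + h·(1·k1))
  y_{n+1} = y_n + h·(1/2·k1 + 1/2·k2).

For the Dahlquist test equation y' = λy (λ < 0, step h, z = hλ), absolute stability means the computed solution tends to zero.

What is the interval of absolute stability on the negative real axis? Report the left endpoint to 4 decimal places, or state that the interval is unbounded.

(-2.0000, 0).

With y'=λy (z=hλ):
  order 2, 2-stage ⇒ R(z)=1+z+z^2/2
  (e.g. R(-0.73)=0.53645, |R|=0.53645)

Boundary: |R(x)|=1, x<0.
x=-0.73: |R|=0.5364
|R(-1.84)|=0.8528 |R(-1.63)|=0.6985 |R(-0.54)|=0.6058
Bisect:
  x_lo=-2.5792 |R|=1.7469  x_hi=-0.1232 |R|=0.8844
  mid=-1.35120 |R|=0.56167 →hi
  mid=-1.96518 |R|=0.96579 →hi
  mid=-2.27217 |R|=1.30921 →lo
  mid=-2.11868 |R|=1.12572 →lo
  mid=-2.04193 |R|=1.04281 →lo
  mid=-2.00356 |R|=1.00356 →lo
  mid=-1.98437 |R|=0.98449 →hi
  mid=-1.99396 |R|=0.99398 →hi
  ...
  [-2.00011,-1.99996] ⇒ x*=-2.0000
So |R|<1 on (-2.0000, 0).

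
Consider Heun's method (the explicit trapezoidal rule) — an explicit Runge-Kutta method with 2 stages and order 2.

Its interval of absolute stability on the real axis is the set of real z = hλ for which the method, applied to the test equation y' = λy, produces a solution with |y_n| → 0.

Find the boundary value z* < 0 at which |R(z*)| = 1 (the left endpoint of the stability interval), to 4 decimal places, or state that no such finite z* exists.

z* = -2.0000.

Set f=λy, z=hλ:
  order 2, 2-stage ⇒ R(z)=1+z+z^2/2
  (e.g. R(-0.61)=0.57605, |R|=0.57605)

Need |R(x)|<1, x<0.
x=-0.61: |R|=0.5760
|R(-2.33)|=1.3845 |R(-1.79)|=0.8121 |R(-0.86)|=0.5098
Bisect:
  x_lo=-2.7219 |R|=1.9825  x_hi=-0.2068 |R|=0.8146
  mid=-1.46435 |R|=0.60781 →hi
  mid=-2.09314 |R|=1.09747 →lo
  mid=-1.77875 |R|=0.80322 →hi
  mid=-1.93594 |R|=0.93799 →hi
  mid=-2.01454 |R|=1.01465 →lo
  mid=-1.97524 |R|=0.97555 →hi
  mid=-1.99489 |R|=0.99490 →hi
  mid=-2.00472 |R|=1.00473 →lo
  mid=-1.99980 |R|=0.99980 →hi
  ...
  [-2.00011,-1.99996] ⇒ x*=-2.0000
Stable set (-2.0000, 0).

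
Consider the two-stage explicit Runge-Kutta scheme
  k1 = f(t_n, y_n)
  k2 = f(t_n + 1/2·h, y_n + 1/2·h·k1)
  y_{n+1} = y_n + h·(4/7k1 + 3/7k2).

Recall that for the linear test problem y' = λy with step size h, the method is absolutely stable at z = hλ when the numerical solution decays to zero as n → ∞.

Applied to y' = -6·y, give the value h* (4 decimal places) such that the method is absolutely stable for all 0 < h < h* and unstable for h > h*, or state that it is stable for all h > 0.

Test eqn y'=λy, z=hλ:
  k1=λy_n ⇒ h·k1=z·y_n;  k2=λ(1+1/2z)y_n ⇒ h·k2=z(1+1/2z)y_n
  y_{n+1}/y_n = 1 + 4/7z + 3/7z(1+1/2z) = 1 + z + 3/14z²
  ⇒ R(z) = 1 + z + 3/14z².

Need |R(x)|<1, x<0.
x=-1.51: |R|=0.0214
R=1: x+3/14x²=0 ⇒ x=−14/3=-4.6667; min R=1−1/(4·3/14)=-0.1667>−1
Confirm numerically:
  x=-3.378: |R|=0.06719 <1
  x=-3.061: |R|=0.05320 <1
  x=-2.869: |R|=0.10518 <1
  x=-2.594: |R|=0.15211 <1
  x=-4.733: |R|=1.06728 >1
  x=-4.710: |R|=1.04374 >1
Stable set (-4.6667, 0).

(-4.6667,0); λ=-6 ⇒ h* = (14/3)/6 = 0.7778.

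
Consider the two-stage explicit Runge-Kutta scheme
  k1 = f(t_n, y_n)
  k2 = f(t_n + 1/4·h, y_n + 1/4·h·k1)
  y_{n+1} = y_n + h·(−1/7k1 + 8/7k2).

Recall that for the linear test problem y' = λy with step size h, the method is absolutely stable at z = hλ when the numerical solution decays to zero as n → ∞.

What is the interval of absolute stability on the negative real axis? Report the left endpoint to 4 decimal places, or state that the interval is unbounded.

Test eqn y'=λy, z=hλ:
  k1=λy_n ⇒ h·k1=z·y_n;  k2=λ(1+1/4z)y_n ⇒ h·k2=z(1+1/4z)y_n
  y_{n+1}/y_n = 1 − 1/7z + 8/7z(1+1/4z) = 1 + z + 2/7z²
  so R(z) = 1 + z + 2/7z².

Need |R(x)|<1, x<0.
x=-1.73: |R|=0.1251
R=1: x+2/7x²=0 ⇒ x=−7/2=-3.5000; min R=1−1/(4·2/7)=0.1250>−1
Confirm numerically:
  x=-3.371: |R|=0.87575 <1
  x=-2.828: |R|=0.45702 <1
  x=-2.349: |R|=0.22751 <1
  x=-1.655: |R|=0.12758 <1
  x=-4.068: |R|=1.66018 >1
  x=-4.047: |R|=1.63249 >1
  x=-3.941: |R|=1.49657 >1
So |R|<1 on (-3.5000, 0).

(-3.5000, 0).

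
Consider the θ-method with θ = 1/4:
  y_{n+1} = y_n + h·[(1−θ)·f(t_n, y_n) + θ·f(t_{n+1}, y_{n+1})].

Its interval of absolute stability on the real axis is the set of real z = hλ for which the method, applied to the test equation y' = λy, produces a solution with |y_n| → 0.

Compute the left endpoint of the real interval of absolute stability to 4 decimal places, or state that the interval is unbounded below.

z* = -4.0000.

On y'=λy, z=hλ:
  y_{n+1} = y_n + z·[3/4·y_n + 1/4·y_{n+1}] ⇒ (1 − 1/4z)y_{n+1} = (1 + 3/4z)y_n
  ⇒ R(z) = (1 + 3/4z)/(1 − 1/4z).

Find x<0 with |R(x)|<1.
x=-0.61: |R|=0.4707
R=−1: 1+3/4x = −1+1/4x ⇒ -1/2x=2 ⇒ x=2/(-1/2)=-4.0000
Confirm numerically:
  x=-3.632: |R|=0.90356 <1
  x=-3.013: |R|=0.71852 <1
  x=-2.536: |R|=0.55202 <1
  x=-1.995: |R|=0.33111 <1
  x=-4.370: |R|=1.08841 >1
  x=-4.309: |R|=1.07438 >1
Interval (-4.0000, 0).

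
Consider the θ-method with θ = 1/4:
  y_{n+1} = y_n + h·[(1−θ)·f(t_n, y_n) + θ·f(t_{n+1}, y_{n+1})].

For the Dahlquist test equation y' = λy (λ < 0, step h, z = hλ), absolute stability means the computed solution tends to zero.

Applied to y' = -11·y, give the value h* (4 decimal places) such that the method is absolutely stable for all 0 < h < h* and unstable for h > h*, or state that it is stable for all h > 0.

Test eqn y'=λy, z=hλ:
  y_{n+1} = y_n + z·[3/4·y_n + 1/4·y_{n+1}] ⇒ (1 − 1/4z)y_{n+1} = (1 + 3/4z)y_n
  R(z) = (1 + 3/4z)/(1 − 1/4z).

Find x<0 with |R(x)|<1.
x=-1.14: |R|=0.1128
R=−1: 1+3/4x = −1+1/4x ⇒ -1/2x=2 ⇒ x=2/(-1/2)=-4.0000
Confirm numerically:
  x=-2.112: |R|=0.38220 <1
  x=-2.004: |R|=0.33511 <1
  x=-1.867: |R|=0.27288 <1
  x=-4.546: |R|=1.12778 >1
  x=-4.154: |R|=1.03777 >1
Stable set (-4.0000, 0).

(-4.0000,0); λ=-11 ⇒ h* = (4)/11 = 0.3636.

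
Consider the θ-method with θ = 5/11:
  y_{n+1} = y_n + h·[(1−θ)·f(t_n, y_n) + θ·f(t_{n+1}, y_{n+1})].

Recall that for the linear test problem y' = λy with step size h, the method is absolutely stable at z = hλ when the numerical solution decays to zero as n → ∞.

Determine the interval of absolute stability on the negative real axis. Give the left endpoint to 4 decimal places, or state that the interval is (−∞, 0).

With y'=λy (z=hλ):
  y_{n+1} = y_n + z·[6/11·y_n + 5/11·y_{n+1}] ⇒ (1 − 5/11z)y_{n+1} = (1 + 6/11z)y_n
  ⇒ R(z) = (1 + 6/11z)/(1 − 5/11z).

Solve |R(x)|<1 on ℝ⁻.
x=-1.52: |R|=0.1011
R=−1: 1+6/11x = −1+5/11x ⇒ -1/11x=2 ⇒ x=2/(-1/11)=-22.0000
Confirm numerically:
  x=-21.292: |R|=0.99397 <1
  x=-16.363: |R|=0.93927 <1
  x=-10.807: |R|=0.82789 <1
  x=-22.385: |R|=1.00313 >1
  x=-22.163: |R|=1.00134 >1
  x=-22.069: |R|=1.00057 >1
So |R|<1 on (-22.0000, 0).

z∈(-22.0000,0).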